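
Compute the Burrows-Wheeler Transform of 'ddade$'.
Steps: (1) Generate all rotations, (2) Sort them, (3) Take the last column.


Rotations (sorted):
  0: $ddade -> last char: e
  1: ade$dd -> last char: d
  2: dade$d -> last char: d
  3: ddade$ -> last char: $
  4: de$dda -> last char: a
  5: e$ddad -> last char: d


BWT = edd$ad


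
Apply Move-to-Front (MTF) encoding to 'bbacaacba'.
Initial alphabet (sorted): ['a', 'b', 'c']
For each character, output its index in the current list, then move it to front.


MTF encoding:
'b': index 1 in ['a', 'b', 'c'] -> ['b', 'a', 'c']
'b': index 0 in ['b', 'a', 'c'] -> ['b', 'a', 'c']
'a': index 1 in ['b', 'a', 'c'] -> ['a', 'b', 'c']
'c': index 2 in ['a', 'b', 'c'] -> ['c', 'a', 'b']
'a': index 1 in ['c', 'a', 'b'] -> ['a', 'c', 'b']
'a': index 0 in ['a', 'c', 'b'] -> ['a', 'c', 'b']
'c': index 1 in ['a', 'c', 'b'] -> ['c', 'a', 'b']
'b': index 2 in ['c', 'a', 'b'] -> ['b', 'c', 'a']
'a': index 2 in ['b', 'c', 'a'] -> ['a', 'b', 'c']


Output: [1, 0, 1, 2, 1, 0, 1, 2, 2]


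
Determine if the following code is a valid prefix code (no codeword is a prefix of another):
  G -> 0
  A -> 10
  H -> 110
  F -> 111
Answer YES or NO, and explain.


Checking each pair (does one codeword prefix another?):
  G='0' vs A='10': no prefix
  G='0' vs H='110': no prefix
  G='0' vs F='111': no prefix
  A='10' vs G='0': no prefix
  A='10' vs H='110': no prefix
  A='10' vs F='111': no prefix
  H='110' vs G='0': no prefix
  H='110' vs A='10': no prefix
  H='110' vs F='111': no prefix
  F='111' vs G='0': no prefix
  F='111' vs A='10': no prefix
  F='111' vs H='110': no prefix
No violation found over all pairs.

YES -- this is a valid prefix code. No codeword is a prefix of any other codeword.


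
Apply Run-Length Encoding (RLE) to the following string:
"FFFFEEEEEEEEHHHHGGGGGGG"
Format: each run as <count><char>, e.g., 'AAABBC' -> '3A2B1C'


Scanning runs left to right:
  i=0: run of 'F' x 4 -> '4F'
  i=4: run of 'E' x 8 -> '8E'
  i=12: run of 'H' x 4 -> '4H'
  i=16: run of 'G' x 7 -> '7G'

RLE = 4F8E4H7G


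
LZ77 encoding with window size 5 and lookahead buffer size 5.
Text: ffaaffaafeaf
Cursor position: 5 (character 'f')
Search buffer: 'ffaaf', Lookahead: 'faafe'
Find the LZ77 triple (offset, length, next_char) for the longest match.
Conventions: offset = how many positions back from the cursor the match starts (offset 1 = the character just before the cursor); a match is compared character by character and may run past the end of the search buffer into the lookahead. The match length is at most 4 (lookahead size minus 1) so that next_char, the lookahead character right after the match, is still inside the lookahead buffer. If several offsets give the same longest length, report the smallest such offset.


Try each offset into the search buffer:
  offset=1 (pos 4, char 'f'): match length 1
  offset=2 (pos 3, char 'a'): match length 0
  offset=3 (pos 2, char 'a'): match length 0
  offset=4 (pos 1, char 'f'): match length 4
  offset=5 (pos 0, char 'f'): match length 1
Longest match has length 4 at offset 4.
next_char = character at position 5 + 4 = 9 -> 'e'

Best match: offset=4, length=4 (matching 'faaf' starting at position 1)
LZ77 triple: (4, 4, 'e')


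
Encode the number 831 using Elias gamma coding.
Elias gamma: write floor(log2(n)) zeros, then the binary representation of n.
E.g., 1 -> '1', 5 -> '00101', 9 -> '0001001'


num_bits = floor(log2(831)) + 1 = 10
leading_zeros = num_bits - 1 = 9
binary(831) = 1100111111

Elias gamma(831) = '000000000' + '1100111111' = 0000000001100111111 (19 bits)


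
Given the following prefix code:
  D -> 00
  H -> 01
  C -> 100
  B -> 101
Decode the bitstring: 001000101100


Decoding step by step:
Bits 00 -> D
Bits 100 -> C
Bits 01 -> H
Bits 01 -> H
Bits 100 -> C


Decoded message: DCHHC


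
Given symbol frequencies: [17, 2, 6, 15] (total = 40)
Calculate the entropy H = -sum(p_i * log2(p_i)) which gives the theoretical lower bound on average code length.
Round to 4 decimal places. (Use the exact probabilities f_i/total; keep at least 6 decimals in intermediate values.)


Per-symbol terms -p_i * log2(p_i) with p_i = f_i/40:
  p = 17/40 = 0.425000: log2(p) = -1.234465, -p*log2(p) = 0.524648
  p = 2/40 = 0.050000: log2(p) = -4.321928, -p*log2(p) = 0.216096
  p = 6/40 = 0.150000: log2(p) = -2.736966, -p*log2(p) = 0.410545
  p = 15/40 = 0.375000: log2(p) = -1.415037, -p*log2(p) = 0.530639
H = 0.524648 + 0.216096 + 0.410545 + 0.530639 = 1.681928

H = 1.6819 bits/symbol


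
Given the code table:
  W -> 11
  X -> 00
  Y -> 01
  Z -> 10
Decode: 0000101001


Decoding:
00 -> X
00 -> X
10 -> Z
10 -> Z
01 -> Y


Result: XXZZY


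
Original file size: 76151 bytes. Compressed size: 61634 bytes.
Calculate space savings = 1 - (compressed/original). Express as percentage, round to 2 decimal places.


ratio = compressed/original = 61634/76151 = 0.809366
savings = 1 - ratio = 1 - 0.809366 = 0.190634
as a percentage: 0.190634 * 100 = 19.06%

Space savings = 1 - 61634/76151 = 19.06%


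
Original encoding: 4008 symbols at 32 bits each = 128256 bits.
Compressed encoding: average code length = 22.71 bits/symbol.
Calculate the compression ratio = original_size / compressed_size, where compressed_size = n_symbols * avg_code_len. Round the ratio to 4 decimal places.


original_size = n_symbols * orig_bits = 4008 * 32 = 128256 bits
compressed_size = n_symbols * avg_code_len = 4008 * 22.71 = 91021.68 bits
ratio = original_size / compressed_size = 128256 / 91021.68 = 1.4091

Compression ratio = 1.4091


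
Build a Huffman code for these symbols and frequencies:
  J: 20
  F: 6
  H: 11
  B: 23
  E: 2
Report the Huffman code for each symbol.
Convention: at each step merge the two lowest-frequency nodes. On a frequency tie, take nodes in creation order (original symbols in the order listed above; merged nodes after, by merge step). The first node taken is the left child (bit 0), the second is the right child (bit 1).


Huffman tree construction:
Step 1: Merge E(2) + F(6) = 8
Step 2: Merge (E+F)(8) + H(11) = 19
Step 3: Merge ((E+F)+H)(19) + J(20) = 39
Step 4: Merge B(23) + (((E+F)+H)+J)(39) = 62
Read each symbol's code off the tree from the root (left child = 0, right child = 1).

Codes:
  J: 11 (length 2)
  F: 1001 (length 4)
  H: 101 (length 3)
  B: 0 (length 1)
  E: 1000 (length 4)
Average code length: 128/62 = 2.0645 bits/symbol


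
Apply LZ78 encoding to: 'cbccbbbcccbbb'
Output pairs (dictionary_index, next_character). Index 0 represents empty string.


LZ78 encoding steps:
Dictionary: {0: ''}
Step 1: w='' (idx 0), next='c' -> output (0, 'c'), add 'c' as idx 1
Step 2: w='' (idx 0), next='b' -> output (0, 'b'), add 'b' as idx 2
Step 3: w='c' (idx 1), next='c' -> output (1, 'c'), add 'cc' as idx 3
Step 4: w='b' (idx 2), next='b' -> output (2, 'b'), add 'bb' as idx 4
Step 5: w='b' (idx 2), next='c' -> output (2, 'c'), add 'bc' as idx 5
Step 6: w='cc' (idx 3), next='b' -> output (3, 'b'), add 'ccb' as idx 6
Step 7: w='bb' (idx 4), end of input -> output (4, '')


Encoded: [(0, 'c'), (0, 'b'), (1, 'c'), (2, 'b'), (2, 'c'), (3, 'b'), (4, '')]


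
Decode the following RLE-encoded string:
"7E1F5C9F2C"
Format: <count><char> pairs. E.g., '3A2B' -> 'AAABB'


Expanding each <count><char> pair:
  7E -> 'EEEEEEE'
  1F -> 'F'
  5C -> 'CCCCC'
  9F -> 'FFFFFFFFF'
  2C -> 'CC'

Decoded = EEEEEEEFCCCCCFFFFFFFFFCC


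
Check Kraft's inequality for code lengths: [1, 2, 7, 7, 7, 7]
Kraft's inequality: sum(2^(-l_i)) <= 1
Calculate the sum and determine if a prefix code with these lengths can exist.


Sum = 2^(-1) + 2^(-2) + 2^(-7) + 2^(-7) + 2^(-7) + 2^(-7)
    = 0.5 + 0.25 + 0.0078125 + 0.0078125 + 0.0078125 + 0.0078125
    = 100/128 = 0.78125
Since 0.78125 <= 1, Kraft's inequality IS satisfied.
A prefix code with these lengths CAN exist.

Kraft sum = 0.78125. Satisfied.


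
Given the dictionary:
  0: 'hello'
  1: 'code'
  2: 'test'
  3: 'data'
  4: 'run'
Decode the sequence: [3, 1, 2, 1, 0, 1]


Look up each index in the dictionary:
  3 -> 'data'
  1 -> 'code'
  2 -> 'test'
  1 -> 'code'
  0 -> 'hello'
  1 -> 'code'

Decoded: "data code test code hello code"


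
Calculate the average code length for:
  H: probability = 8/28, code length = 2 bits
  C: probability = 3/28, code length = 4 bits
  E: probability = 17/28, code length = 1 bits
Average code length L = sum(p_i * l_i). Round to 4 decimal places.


Weighted contributions p_i * l_i:
  H: (8/28) * 2 = 16/28
  C: (3/28) * 4 = 12/28
  E: (17/28) * 1 = 17/28
Sum = (16 + 12 + 17)/28 = 45/28

L = 45/28 = 1.6071 bits/symbol


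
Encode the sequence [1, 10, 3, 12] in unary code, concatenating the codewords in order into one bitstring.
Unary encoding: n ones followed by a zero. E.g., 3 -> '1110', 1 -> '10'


Encode each number as n ones followed by a terminating 0:
  1 -> 10 (2 bits)
  10 -> 11111111110 (11 bits)
  3 -> 1110 (4 bits)
  12 -> 1111111111110 (13 bits)
Total length = 2 + 11 + 4 + 13 = 30 bits.

Unary([1, 10, 3, 12]) = 101111111111011101111111111110 (30 bits)


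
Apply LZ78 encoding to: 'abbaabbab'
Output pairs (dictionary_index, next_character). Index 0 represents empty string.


LZ78 encoding steps:
Dictionary: {0: ''}
Step 1: w='' (idx 0), next='a' -> output (0, 'a'), add 'a' as idx 1
Step 2: w='' (idx 0), next='b' -> output (0, 'b'), add 'b' as idx 2
Step 3: w='b' (idx 2), next='a' -> output (2, 'a'), add 'ba' as idx 3
Step 4: w='a' (idx 1), next='b' -> output (1, 'b'), add 'ab' as idx 4
Step 5: w='ba' (idx 3), next='b' -> output (3, 'b'), add 'bab' as idx 5


Encoded: [(0, 'a'), (0, 'b'), (2, 'a'), (1, 'b'), (3, 'b')]


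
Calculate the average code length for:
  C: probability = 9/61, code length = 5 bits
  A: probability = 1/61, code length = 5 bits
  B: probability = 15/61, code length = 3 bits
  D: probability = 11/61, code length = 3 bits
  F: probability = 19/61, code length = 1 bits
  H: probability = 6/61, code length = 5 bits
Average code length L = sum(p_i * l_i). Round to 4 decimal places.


Weighted contributions p_i * l_i:
  C: (9/61) * 5 = 45/61
  A: (1/61) * 5 = 5/61
  B: (15/61) * 3 = 45/61
  D: (11/61) * 3 = 33/61
  F: (19/61) * 1 = 19/61
  H: (6/61) * 5 = 30/61
Sum = (45 + 5 + 45 + 33 + 19 + 30)/61 = 177/61

L = 177/61 = 2.9016 bits/symbol


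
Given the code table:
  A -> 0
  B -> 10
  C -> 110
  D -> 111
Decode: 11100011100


Decoding:
111 -> D
0 -> A
0 -> A
0 -> A
111 -> D
0 -> A
0 -> A


Result: DAAADAA


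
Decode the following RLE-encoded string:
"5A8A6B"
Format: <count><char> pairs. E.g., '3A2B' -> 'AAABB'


Expanding each <count><char> pair:
  5A -> 'AAAAA'
  8A -> 'AAAAAAAA'
  6B -> 'BBBBBB'

Decoded = AAAAAAAAAAAAABBBBBB


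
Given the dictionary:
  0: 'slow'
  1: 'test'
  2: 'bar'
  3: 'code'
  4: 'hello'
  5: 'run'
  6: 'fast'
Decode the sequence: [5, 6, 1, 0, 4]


Look up each index in the dictionary:
  5 -> 'run'
  6 -> 'fast'
  1 -> 'test'
  0 -> 'slow'
  4 -> 'hello'

Decoded: "run fast test slow hello"


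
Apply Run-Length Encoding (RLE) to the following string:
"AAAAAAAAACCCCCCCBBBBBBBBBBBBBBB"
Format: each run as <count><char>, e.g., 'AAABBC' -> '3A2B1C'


Scanning runs left to right:
  i=0: run of 'A' x 9 -> '9A'
  i=9: run of 'C' x 7 -> '7C'
  i=16: run of 'B' x 15 -> '15B'

RLE = 9A7C15B


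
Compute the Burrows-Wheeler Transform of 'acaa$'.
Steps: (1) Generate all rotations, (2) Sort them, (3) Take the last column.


Rotations (sorted):
  0: $acaa -> last char: a
  1: a$aca -> last char: a
  2: aa$ac -> last char: c
  3: acaa$ -> last char: $
  4: caa$a -> last char: a


BWT = aac$a


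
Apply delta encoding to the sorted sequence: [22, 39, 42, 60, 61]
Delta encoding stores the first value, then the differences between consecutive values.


First value: 22
Deltas:
  39 - 22 = 17
  42 - 39 = 3
  60 - 42 = 18
  61 - 60 = 1


Delta encoded: [22, 17, 3, 18, 1]


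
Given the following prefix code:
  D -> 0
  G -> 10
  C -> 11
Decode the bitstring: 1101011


Decoding step by step:
Bits 11 -> C
Bits 0 -> D
Bits 10 -> G
Bits 11 -> C


Decoded message: CDGC


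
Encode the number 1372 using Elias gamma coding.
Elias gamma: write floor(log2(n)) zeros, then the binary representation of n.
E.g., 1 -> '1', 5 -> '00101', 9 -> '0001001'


num_bits = floor(log2(1372)) + 1 = 11
leading_zeros = num_bits - 1 = 10
binary(1372) = 10101011100

Elias gamma(1372) = '0000000000' + '10101011100' = 000000000010101011100 (21 bits)


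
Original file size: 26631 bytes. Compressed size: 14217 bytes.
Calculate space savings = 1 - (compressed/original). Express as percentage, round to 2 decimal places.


ratio = compressed/original = 14217/26631 = 0.533852
savings = 1 - ratio = 1 - 0.533852 = 0.466148
as a percentage: 0.466148 * 100 = 46.61%

Space savings = 1 - 14217/26631 = 46.61%


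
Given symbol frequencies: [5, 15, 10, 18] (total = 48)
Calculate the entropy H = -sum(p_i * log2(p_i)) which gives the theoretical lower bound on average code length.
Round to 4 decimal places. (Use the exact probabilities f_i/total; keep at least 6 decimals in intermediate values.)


Per-symbol terms -p_i * log2(p_i) with p_i = f_i/48:
  p = 5/48 = 0.104167: log2(p) = -3.263034, -p*log2(p) = 0.339899
  p = 15/48 = 0.312500: log2(p) = -1.678072, -p*log2(p) = 0.524397
  p = 10/48 = 0.208333: log2(p) = -2.263034, -p*log2(p) = 0.471466
  p = 18/48 = 0.375000: log2(p) = -1.415037, -p*log2(p) = 0.530639
H = 0.339899 + 0.524397 + 0.471466 + 0.530639 = 1.866401

H = 1.8664 bits/symbol


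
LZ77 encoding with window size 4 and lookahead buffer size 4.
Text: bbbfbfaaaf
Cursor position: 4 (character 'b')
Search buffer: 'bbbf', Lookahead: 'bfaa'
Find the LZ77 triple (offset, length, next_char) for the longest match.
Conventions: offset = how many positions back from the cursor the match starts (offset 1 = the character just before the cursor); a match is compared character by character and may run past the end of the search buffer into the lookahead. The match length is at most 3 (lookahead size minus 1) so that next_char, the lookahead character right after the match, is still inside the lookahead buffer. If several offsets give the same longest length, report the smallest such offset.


Try each offset into the search buffer:
  offset=1 (pos 3, char 'f'): match length 0
  offset=2 (pos 2, char 'b'): match length 2
  offset=3 (pos 1, char 'b'): match length 1
  offset=4 (pos 0, char 'b'): match length 1
Longest match has length 2 at offset 2.
next_char = character at position 4 + 2 = 6 -> 'a'

Best match: offset=2, length=2 (matching 'bf' starting at position 2)
LZ77 triple: (2, 2, 'a')


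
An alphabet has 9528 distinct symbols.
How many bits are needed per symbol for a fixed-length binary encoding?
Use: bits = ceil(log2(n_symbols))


log2(9528) = 13.218
Bracket: 2^13 = 8192 < 9528 <= 2^14 = 16384
So ceil(log2(9528)) = 14

bits = ceil(log2(9528)) = ceil(13.218) = 14 bits


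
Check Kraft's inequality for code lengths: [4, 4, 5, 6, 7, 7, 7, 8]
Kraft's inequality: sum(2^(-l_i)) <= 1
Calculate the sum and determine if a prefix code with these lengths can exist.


Sum = 2^(-4) + 2^(-4) + 2^(-5) + 2^(-6) + 2^(-7) + 2^(-7) + 2^(-7) + 2^(-8)
    = 0.0625 + 0.0625 + 0.03125 + 0.015625 + 0.0078125 + 0.0078125 + 0.0078125 + 0.00390625
    = 51/256 = 0.19921875
Since 0.19921875 <= 1, Kraft's inequality IS satisfied.
A prefix code with these lengths CAN exist.

Kraft sum = 0.19921875. Satisfied.


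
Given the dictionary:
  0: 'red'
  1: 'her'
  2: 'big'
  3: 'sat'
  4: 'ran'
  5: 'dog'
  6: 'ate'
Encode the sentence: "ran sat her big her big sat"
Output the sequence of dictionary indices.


Look up each word in the dictionary:
  'ran' -> 4
  'sat' -> 3
  'her' -> 1
  'big' -> 2
  'her' -> 1
  'big' -> 2
  'sat' -> 3

Encoded: [4, 3, 1, 2, 1, 2, 3]


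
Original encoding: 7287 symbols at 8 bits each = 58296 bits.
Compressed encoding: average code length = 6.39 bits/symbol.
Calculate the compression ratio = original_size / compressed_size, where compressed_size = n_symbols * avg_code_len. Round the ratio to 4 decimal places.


original_size = n_symbols * orig_bits = 7287 * 8 = 58296 bits
compressed_size = n_symbols * avg_code_len = 7287 * 6.39 = 46563.93 bits
ratio = original_size / compressed_size = 58296 / 46563.93 = 1.252

Compression ratio = 1.252


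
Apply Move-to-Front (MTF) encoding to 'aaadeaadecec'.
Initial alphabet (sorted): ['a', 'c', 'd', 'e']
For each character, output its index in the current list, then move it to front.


MTF encoding:
'a': index 0 in ['a', 'c', 'd', 'e'] -> ['a', 'c', 'd', 'e']
'a': index 0 in ['a', 'c', 'd', 'e'] -> ['a', 'c', 'd', 'e']
'a': index 0 in ['a', 'c', 'd', 'e'] -> ['a', 'c', 'd', 'e']
'd': index 2 in ['a', 'c', 'd', 'e'] -> ['d', 'a', 'c', 'e']
'e': index 3 in ['d', 'a', 'c', 'e'] -> ['e', 'd', 'a', 'c']
'a': index 2 in ['e', 'd', 'a', 'c'] -> ['a', 'e', 'd', 'c']
'a': index 0 in ['a', 'e', 'd', 'c'] -> ['a', 'e', 'd', 'c']
'd': index 2 in ['a', 'e', 'd', 'c'] -> ['d', 'a', 'e', 'c']
'e': index 2 in ['d', 'a', 'e', 'c'] -> ['e', 'd', 'a', 'c']
'c': index 3 in ['e', 'd', 'a', 'c'] -> ['c', 'e', 'd', 'a']
'e': index 1 in ['c', 'e', 'd', 'a'] -> ['e', 'c', 'd', 'a']
'c': index 1 in ['e', 'c', 'd', 'a'] -> ['c', 'e', 'd', 'a']


Output: [0, 0, 0, 2, 3, 2, 0, 2, 2, 3, 1, 1]


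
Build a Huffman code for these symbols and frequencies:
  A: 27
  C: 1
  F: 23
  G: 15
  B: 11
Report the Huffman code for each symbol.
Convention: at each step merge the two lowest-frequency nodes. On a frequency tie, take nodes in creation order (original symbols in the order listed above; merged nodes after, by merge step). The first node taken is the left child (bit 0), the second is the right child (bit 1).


Huffman tree construction:
Step 1: Merge C(1) + B(11) = 12
Step 2: Merge (C+B)(12) + G(15) = 27
Step 3: Merge F(23) + A(27) = 50
Step 4: Merge ((C+B)+G)(27) + (F+A)(50) = 77
Read each symbol's code off the tree from the root (left child = 0, right child = 1).

Codes:
  A: 11 (length 2)
  C: 000 (length 3)
  F: 10 (length 2)
  G: 01 (length 2)
  B: 001 (length 3)
Average code length: 166/77 = 2.1558 bits/symbol


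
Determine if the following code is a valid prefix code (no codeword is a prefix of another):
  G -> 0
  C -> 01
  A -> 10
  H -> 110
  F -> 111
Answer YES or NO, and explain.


Checking each pair (does one codeword prefix another?):
  G='0' vs C='01': prefix -- VIOLATION

NO -- this is NOT a valid prefix code. G (0) is a prefix of C (01).


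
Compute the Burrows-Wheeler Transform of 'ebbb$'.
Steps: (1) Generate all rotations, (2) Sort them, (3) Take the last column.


Rotations (sorted):
  0: $ebbb -> last char: b
  1: b$ebb -> last char: b
  2: bb$eb -> last char: b
  3: bbb$e -> last char: e
  4: ebbb$ -> last char: $


BWT = bbbe$


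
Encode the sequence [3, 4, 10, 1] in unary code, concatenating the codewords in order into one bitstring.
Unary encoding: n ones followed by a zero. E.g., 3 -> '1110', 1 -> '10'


Encode each number as n ones followed by a terminating 0:
  3 -> 1110 (4 bits)
  4 -> 11110 (5 bits)
  10 -> 11111111110 (11 bits)
  1 -> 10 (2 bits)
Total length = 4 + 5 + 11 + 2 = 22 bits.

Unary([3, 4, 10, 1]) = 1110111101111111111010 (22 bits)


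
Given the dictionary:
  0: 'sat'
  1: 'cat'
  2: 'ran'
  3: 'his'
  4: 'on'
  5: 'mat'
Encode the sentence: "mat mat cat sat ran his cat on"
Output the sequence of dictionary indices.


Look up each word in the dictionary:
  'mat' -> 5
  'mat' -> 5
  'cat' -> 1
  'sat' -> 0
  'ran' -> 2
  'his' -> 3
  'cat' -> 1
  'on' -> 4

Encoded: [5, 5, 1, 0, 2, 3, 1, 4]


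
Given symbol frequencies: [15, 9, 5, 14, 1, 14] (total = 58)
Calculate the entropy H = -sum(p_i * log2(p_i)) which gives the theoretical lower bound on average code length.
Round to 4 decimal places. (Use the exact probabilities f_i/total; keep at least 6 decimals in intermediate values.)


Per-symbol terms -p_i * log2(p_i) with p_i = f_i/58:
  p = 15/58 = 0.258621: log2(p) = -1.951090, -p*log2(p) = 0.504592
  p = 9/58 = 0.155172: log2(p) = -2.688056, -p*log2(p) = 0.417112
  p = 5/58 = 0.086207: log2(p) = -3.536053, -p*log2(p) = 0.304832
  p = 14/58 = 0.241379: log2(p) = -2.050626, -p*log2(p) = 0.494979
  p = 1/58 = 0.017241: log2(p) = -5.857981, -p*log2(p) = 0.101000
  p = 14/58 = 0.241379: log2(p) = -2.050626, -p*log2(p) = 0.494979
H = 0.504592 + 0.417112 + 0.304832 + 0.494979 + 0.101000 + 0.494979 = 2.317494

H = 2.3175 bits/symbol


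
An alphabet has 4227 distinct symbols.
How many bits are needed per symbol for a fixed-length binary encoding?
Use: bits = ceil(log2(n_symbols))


log2(4227) = 12.0454
Bracket: 2^12 = 4096 < 4227 <= 2^13 = 8192
So ceil(log2(4227)) = 13

bits = ceil(log2(4227)) = ceil(12.0454) = 13 bits


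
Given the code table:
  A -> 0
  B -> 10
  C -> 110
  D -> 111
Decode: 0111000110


Decoding:
0 -> A
111 -> D
0 -> A
0 -> A
0 -> A
110 -> C


Result: ADAAAC


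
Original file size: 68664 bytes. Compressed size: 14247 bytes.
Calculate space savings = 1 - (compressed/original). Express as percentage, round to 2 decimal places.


ratio = compressed/original = 14247/68664 = 0.207489
savings = 1 - ratio = 1 - 0.207489 = 0.792511
as a percentage: 0.792511 * 100 = 79.25%

Space savings = 1 - 14247/68664 = 79.25%


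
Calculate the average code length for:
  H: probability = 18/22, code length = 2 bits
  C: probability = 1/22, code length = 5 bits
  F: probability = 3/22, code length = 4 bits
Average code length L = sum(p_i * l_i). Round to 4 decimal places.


Weighted contributions p_i * l_i:
  H: (18/22) * 2 = 36/22
  C: (1/22) * 5 = 5/22
  F: (3/22) * 4 = 12/22
Sum = (36 + 5 + 12)/22 = 53/22

L = 53/22 = 2.4091 bits/symbol


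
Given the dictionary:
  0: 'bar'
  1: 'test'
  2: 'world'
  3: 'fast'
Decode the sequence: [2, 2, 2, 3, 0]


Look up each index in the dictionary:
  2 -> 'world'
  2 -> 'world'
  2 -> 'world'
  3 -> 'fast'
  0 -> 'bar'

Decoded: "world world world fast bar"


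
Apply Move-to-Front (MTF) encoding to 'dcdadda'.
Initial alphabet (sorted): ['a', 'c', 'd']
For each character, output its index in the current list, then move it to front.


MTF encoding:
'd': index 2 in ['a', 'c', 'd'] -> ['d', 'a', 'c']
'c': index 2 in ['d', 'a', 'c'] -> ['c', 'd', 'a']
'd': index 1 in ['c', 'd', 'a'] -> ['d', 'c', 'a']
'a': index 2 in ['d', 'c', 'a'] -> ['a', 'd', 'c']
'd': index 1 in ['a', 'd', 'c'] -> ['d', 'a', 'c']
'd': index 0 in ['d', 'a', 'c'] -> ['d', 'a', 'c']
'a': index 1 in ['d', 'a', 'c'] -> ['a', 'd', 'c']


Output: [2, 2, 1, 2, 1, 0, 1]


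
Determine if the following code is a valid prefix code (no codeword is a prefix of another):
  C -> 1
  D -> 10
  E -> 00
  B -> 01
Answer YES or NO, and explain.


Checking each pair (does one codeword prefix another?):
  C='1' vs D='10': prefix -- VIOLATION

NO -- this is NOT a valid prefix code. C (1) is a prefix of D (10).


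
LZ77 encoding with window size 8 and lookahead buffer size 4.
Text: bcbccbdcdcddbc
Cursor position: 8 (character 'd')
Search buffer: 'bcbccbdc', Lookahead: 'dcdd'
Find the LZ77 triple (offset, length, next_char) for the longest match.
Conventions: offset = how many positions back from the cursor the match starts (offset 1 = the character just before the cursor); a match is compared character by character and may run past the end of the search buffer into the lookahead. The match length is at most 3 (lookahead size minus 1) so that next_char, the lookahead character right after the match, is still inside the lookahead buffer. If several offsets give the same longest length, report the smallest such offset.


Try each offset into the search buffer:
  offset=1 (pos 7, char 'c'): match length 0
  offset=2 (pos 6, char 'd'): match length 3
  offset=3 (pos 5, char 'b'): match length 0
  offset=4 (pos 4, char 'c'): match length 0
  offset=5 (pos 3, char 'c'): match length 0
  offset=6 (pos 2, char 'b'): match length 0
  offset=7 (pos 1, char 'c'): match length 0
  offset=8 (pos 0, char 'b'): match length 0
Longest match has length 3 at offset 2.
next_char = character at position 8 + 3 = 11 -> 'd'

Best match: offset=2, length=3 (matching 'dcd' starting at position 6)
LZ77 triple: (2, 3, 'd')


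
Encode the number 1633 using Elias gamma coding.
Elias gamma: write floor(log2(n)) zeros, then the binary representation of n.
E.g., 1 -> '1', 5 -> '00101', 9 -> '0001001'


num_bits = floor(log2(1633)) + 1 = 11
leading_zeros = num_bits - 1 = 10
binary(1633) = 11001100001

Elias gamma(1633) = '0000000000' + '11001100001' = 000000000011001100001 (21 bits)


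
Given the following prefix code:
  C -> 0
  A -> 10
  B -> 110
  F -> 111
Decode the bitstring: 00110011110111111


Decoding step by step:
Bits 0 -> C
Bits 0 -> C
Bits 110 -> B
Bits 0 -> C
Bits 111 -> F
Bits 10 -> A
Bits 111 -> F
Bits 111 -> F


Decoded message: CCBCFAFF


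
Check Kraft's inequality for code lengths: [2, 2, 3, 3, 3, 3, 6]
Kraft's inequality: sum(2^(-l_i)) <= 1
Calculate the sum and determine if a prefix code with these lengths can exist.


Sum = 2^(-2) + 2^(-2) + 2^(-3) + 2^(-3) + 2^(-3) + 2^(-3) + 2^(-6)
    = 0.25 + 0.25 + 0.125 + 0.125 + 0.125 + 0.125 + 0.015625
    = 65/64 = 1.015625
Since 1.015625 > 1, Kraft's inequality is NOT satisfied.
A prefix code with these lengths CANNOT exist.

Kraft sum = 1.015625. Not satisfied.


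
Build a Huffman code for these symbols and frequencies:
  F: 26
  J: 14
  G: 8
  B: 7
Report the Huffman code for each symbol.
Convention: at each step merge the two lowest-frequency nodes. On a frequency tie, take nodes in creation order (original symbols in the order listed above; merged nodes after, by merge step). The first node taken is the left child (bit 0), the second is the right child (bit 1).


Huffman tree construction:
Step 1: Merge B(7) + G(8) = 15
Step 2: Merge J(14) + (B+G)(15) = 29
Step 3: Merge F(26) + (J+(B+G))(29) = 55
Read each symbol's code off the tree from the root (left child = 0, right child = 1).

Codes:
  F: 0 (length 1)
  J: 10 (length 2)
  G: 111 (length 3)
  B: 110 (length 3)
Average code length: 99/55 = 1.8000 bits/symbol


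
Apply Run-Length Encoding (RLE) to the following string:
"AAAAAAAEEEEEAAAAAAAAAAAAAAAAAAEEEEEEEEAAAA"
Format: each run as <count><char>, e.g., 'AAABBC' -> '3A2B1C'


Scanning runs left to right:
  i=0: run of 'A' x 7 -> '7A'
  i=7: run of 'E' x 5 -> '5E'
  i=12: run of 'A' x 18 -> '18A'
  i=30: run of 'E' x 8 -> '8E'
  i=38: run of 'A' x 4 -> '4A'

RLE = 7A5E18A8E4A


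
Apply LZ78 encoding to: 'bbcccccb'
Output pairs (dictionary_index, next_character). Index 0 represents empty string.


LZ78 encoding steps:
Dictionary: {0: ''}
Step 1: w='' (idx 0), next='b' -> output (0, 'b'), add 'b' as idx 1
Step 2: w='b' (idx 1), next='c' -> output (1, 'c'), add 'bc' as idx 2
Step 3: w='' (idx 0), next='c' -> output (0, 'c'), add 'c' as idx 3
Step 4: w='c' (idx 3), next='c' -> output (3, 'c'), add 'cc' as idx 4
Step 5: w='c' (idx 3), next='b' -> output (3, 'b'), add 'cb' as idx 5


Encoded: [(0, 'b'), (1, 'c'), (0, 'c'), (3, 'c'), (3, 'b')]


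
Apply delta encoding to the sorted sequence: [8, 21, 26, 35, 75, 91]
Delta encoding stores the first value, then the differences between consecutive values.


First value: 8
Deltas:
  21 - 8 = 13
  26 - 21 = 5
  35 - 26 = 9
  75 - 35 = 40
  91 - 75 = 16


Delta encoded: [8, 13, 5, 9, 40, 16]


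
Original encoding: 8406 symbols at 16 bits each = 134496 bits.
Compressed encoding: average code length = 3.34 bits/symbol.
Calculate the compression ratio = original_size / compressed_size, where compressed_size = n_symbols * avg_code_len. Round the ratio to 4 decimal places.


original_size = n_symbols * orig_bits = 8406 * 16 = 134496 bits
compressed_size = n_symbols * avg_code_len = 8406 * 3.34 = 28076.04 bits
ratio = original_size / compressed_size = 134496 / 28076.04 = 4.7904

Compression ratio = 4.7904


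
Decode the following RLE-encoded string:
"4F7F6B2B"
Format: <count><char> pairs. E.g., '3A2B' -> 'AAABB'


Expanding each <count><char> pair:
  4F -> 'FFFF'
  7F -> 'FFFFFFF'
  6B -> 'BBBBBB'
  2B -> 'BB'

Decoded = FFFFFFFFFFFBBBBBBBB


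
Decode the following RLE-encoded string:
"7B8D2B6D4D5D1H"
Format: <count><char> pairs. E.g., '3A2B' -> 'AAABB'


Expanding each <count><char> pair:
  7B -> 'BBBBBBB'
  8D -> 'DDDDDDDD'
  2B -> 'BB'
  6D -> 'DDDDDD'
  4D -> 'DDDD'
  5D -> 'DDDDD'
  1H -> 'H'

Decoded = BBBBBBBDDDDDDDDBBDDDDDDDDDDDDDDDH


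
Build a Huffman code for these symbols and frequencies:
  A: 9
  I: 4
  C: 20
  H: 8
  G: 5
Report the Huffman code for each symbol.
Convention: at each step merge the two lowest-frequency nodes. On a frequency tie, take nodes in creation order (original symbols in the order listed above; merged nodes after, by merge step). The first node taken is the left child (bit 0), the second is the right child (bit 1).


Huffman tree construction:
Step 1: Merge I(4) + G(5) = 9
Step 2: Merge H(8) + A(9) = 17
Step 3: Merge (I+G)(9) + (H+A)(17) = 26
Step 4: Merge C(20) + ((I+G)+(H+A))(26) = 46
Read each symbol's code off the tree from the root (left child = 0, right child = 1).

Codes:
  A: 111 (length 3)
  I: 100 (length 3)
  C: 0 (length 1)
  H: 110 (length 3)
  G: 101 (length 3)
Average code length: 98/46 = 2.1304 bits/symbol


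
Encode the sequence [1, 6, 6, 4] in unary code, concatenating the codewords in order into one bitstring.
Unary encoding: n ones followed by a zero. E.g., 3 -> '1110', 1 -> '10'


Encode each number as n ones followed by a terminating 0:
  1 -> 10 (2 bits)
  6 -> 1111110 (7 bits)
  6 -> 1111110 (7 bits)
  4 -> 11110 (5 bits)
Total length = 2 + 7 + 7 + 5 = 21 bits.

Unary([1, 6, 6, 4]) = 101111110111111011110 (21 bits)


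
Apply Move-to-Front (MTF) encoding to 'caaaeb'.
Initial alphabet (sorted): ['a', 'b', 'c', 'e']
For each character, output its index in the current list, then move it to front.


MTF encoding:
'c': index 2 in ['a', 'b', 'c', 'e'] -> ['c', 'a', 'b', 'e']
'a': index 1 in ['c', 'a', 'b', 'e'] -> ['a', 'c', 'b', 'e']
'a': index 0 in ['a', 'c', 'b', 'e'] -> ['a', 'c', 'b', 'e']
'a': index 0 in ['a', 'c', 'b', 'e'] -> ['a', 'c', 'b', 'e']
'e': index 3 in ['a', 'c', 'b', 'e'] -> ['e', 'a', 'c', 'b']
'b': index 3 in ['e', 'a', 'c', 'b'] -> ['b', 'e', 'a', 'c']


Output: [2, 1, 0, 0, 3, 3]


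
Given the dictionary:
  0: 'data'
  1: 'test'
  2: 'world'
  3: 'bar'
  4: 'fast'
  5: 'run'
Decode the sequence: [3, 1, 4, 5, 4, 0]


Look up each index in the dictionary:
  3 -> 'bar'
  1 -> 'test'
  4 -> 'fast'
  5 -> 'run'
  4 -> 'fast'
  0 -> 'data'

Decoded: "bar test fast run fast data"


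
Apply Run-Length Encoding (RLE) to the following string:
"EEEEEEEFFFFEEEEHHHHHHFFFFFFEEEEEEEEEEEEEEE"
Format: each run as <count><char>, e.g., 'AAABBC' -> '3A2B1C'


Scanning runs left to right:
  i=0: run of 'E' x 7 -> '7E'
  i=7: run of 'F' x 4 -> '4F'
  i=11: run of 'E' x 4 -> '4E'
  i=15: run of 'H' x 6 -> '6H'
  i=21: run of 'F' x 6 -> '6F'
  i=27: run of 'E' x 15 -> '15E'

RLE = 7E4F4E6H6F15E


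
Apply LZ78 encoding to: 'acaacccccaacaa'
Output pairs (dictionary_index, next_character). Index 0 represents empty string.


LZ78 encoding steps:
Dictionary: {0: ''}
Step 1: w='' (idx 0), next='a' -> output (0, 'a'), add 'a' as idx 1
Step 2: w='' (idx 0), next='c' -> output (0, 'c'), add 'c' as idx 2
Step 3: w='a' (idx 1), next='a' -> output (1, 'a'), add 'aa' as idx 3
Step 4: w='c' (idx 2), next='c' -> output (2, 'c'), add 'cc' as idx 4
Step 5: w='cc' (idx 4), next='c' -> output (4, 'c'), add 'ccc' as idx 5
Step 6: w='aa' (idx 3), next='c' -> output (3, 'c'), add 'aac' as idx 6
Step 7: w='aa' (idx 3), end of input -> output (3, '')


Encoded: [(0, 'a'), (0, 'c'), (1, 'a'), (2, 'c'), (4, 'c'), (3, 'c'), (3, '')]


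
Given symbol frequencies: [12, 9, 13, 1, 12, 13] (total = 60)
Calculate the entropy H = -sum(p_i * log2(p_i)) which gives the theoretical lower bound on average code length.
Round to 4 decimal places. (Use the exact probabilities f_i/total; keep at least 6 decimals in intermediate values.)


Per-symbol terms -p_i * log2(p_i) with p_i = f_i/60:
  p = 12/60 = 0.200000: log2(p) = -2.321928, -p*log2(p) = 0.464386
  p = 9/60 = 0.150000: log2(p) = -2.736966, -p*log2(p) = 0.410545
  p = 13/60 = 0.216667: log2(p) = -2.206451, -p*log2(p) = 0.478064
  p = 1/60 = 0.016667: log2(p) = -5.906891, -p*log2(p) = 0.098448
  p = 12/60 = 0.200000: log2(p) = -2.321928, -p*log2(p) = 0.464386
  p = 13/60 = 0.216667: log2(p) = -2.206451, -p*log2(p) = 0.478064
H = 0.464386 + 0.410545 + 0.478064 + 0.098448 + 0.464386 + 0.478064 = 2.393893

H = 2.3939 bits/symbol


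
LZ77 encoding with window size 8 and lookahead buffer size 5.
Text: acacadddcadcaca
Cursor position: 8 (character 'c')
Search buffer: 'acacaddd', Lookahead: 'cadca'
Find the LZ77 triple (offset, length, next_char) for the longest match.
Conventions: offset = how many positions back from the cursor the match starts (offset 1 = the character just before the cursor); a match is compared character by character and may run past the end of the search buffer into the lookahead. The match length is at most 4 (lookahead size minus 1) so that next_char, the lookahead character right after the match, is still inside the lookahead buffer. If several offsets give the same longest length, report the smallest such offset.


Try each offset into the search buffer:
  offset=1 (pos 7, char 'd'): match length 0
  offset=2 (pos 6, char 'd'): match length 0
  offset=3 (pos 5, char 'd'): match length 0
  offset=4 (pos 4, char 'a'): match length 0
  offset=5 (pos 3, char 'c'): match length 3
  offset=6 (pos 2, char 'a'): match length 0
  offset=7 (pos 1, char 'c'): match length 2
  offset=8 (pos 0, char 'a'): match length 0
Longest match has length 3 at offset 5.
next_char = character at position 8 + 3 = 11 -> 'c'

Best match: offset=5, length=3 (matching 'cad' starting at position 3)
LZ77 triple: (5, 3, 'c')


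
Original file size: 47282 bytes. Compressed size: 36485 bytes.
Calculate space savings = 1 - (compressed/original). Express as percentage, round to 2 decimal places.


ratio = compressed/original = 36485/47282 = 0.771647
savings = 1 - ratio = 1 - 0.771647 = 0.228353
as a percentage: 0.228353 * 100 = 22.84%

Space savings = 1 - 36485/47282 = 22.84%


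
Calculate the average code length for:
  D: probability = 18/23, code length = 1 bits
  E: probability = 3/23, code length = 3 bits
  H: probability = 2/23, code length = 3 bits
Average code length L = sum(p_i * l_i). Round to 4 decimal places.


Weighted contributions p_i * l_i:
  D: (18/23) * 1 = 18/23
  E: (3/23) * 3 = 9/23
  H: (2/23) * 3 = 6/23
Sum = (18 + 9 + 6)/23 = 33/23

L = 33/23 = 1.4348 bits/symbol


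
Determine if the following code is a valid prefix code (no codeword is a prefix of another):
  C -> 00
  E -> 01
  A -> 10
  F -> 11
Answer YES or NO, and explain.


Checking each pair (does one codeword prefix another?):
  C='00' vs E='01': no prefix
  C='00' vs A='10': no prefix
  C='00' vs F='11': no prefix
  E='01' vs C='00': no prefix
  E='01' vs A='10': no prefix
  E='01' vs F='11': no prefix
  A='10' vs C='00': no prefix
  A='10' vs E='01': no prefix
  A='10' vs F='11': no prefix
  F='11' vs C='00': no prefix
  F='11' vs E='01': no prefix
  F='11' vs A='10': no prefix
No violation found over all pairs.

YES -- this is a valid prefix code. No codeword is a prefix of any other codeword.


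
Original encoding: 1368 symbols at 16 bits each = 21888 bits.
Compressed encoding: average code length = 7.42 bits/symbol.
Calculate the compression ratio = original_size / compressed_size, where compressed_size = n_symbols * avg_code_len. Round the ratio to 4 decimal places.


original_size = n_symbols * orig_bits = 1368 * 16 = 21888 bits
compressed_size = n_symbols * avg_code_len = 1368 * 7.42 = 10150.56 bits
ratio = original_size / compressed_size = 21888 / 10150.56 = 2.1563

Compression ratio = 2.1563


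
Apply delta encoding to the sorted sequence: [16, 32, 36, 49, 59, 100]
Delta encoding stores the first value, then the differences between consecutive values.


First value: 16
Deltas:
  32 - 16 = 16
  36 - 32 = 4
  49 - 36 = 13
  59 - 49 = 10
  100 - 59 = 41


Delta encoded: [16, 16, 4, 13, 10, 41]


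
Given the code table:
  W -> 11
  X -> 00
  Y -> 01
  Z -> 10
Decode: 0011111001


Decoding:
00 -> X
11 -> W
11 -> W
10 -> Z
01 -> Y


Result: XWWZY


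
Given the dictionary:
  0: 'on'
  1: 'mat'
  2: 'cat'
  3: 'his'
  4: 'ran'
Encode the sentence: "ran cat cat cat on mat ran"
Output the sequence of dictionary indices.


Look up each word in the dictionary:
  'ran' -> 4
  'cat' -> 2
  'cat' -> 2
  'cat' -> 2
  'on' -> 0
  'mat' -> 1
  'ran' -> 4

Encoded: [4, 2, 2, 2, 0, 1, 4]


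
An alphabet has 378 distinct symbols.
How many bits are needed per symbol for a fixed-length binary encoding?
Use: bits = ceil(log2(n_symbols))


log2(378) = 8.5622
Bracket: 2^8 = 256 < 378 <= 2^9 = 512
So ceil(log2(378)) = 9

bits = ceil(log2(378)) = ceil(8.5622) = 9 bits


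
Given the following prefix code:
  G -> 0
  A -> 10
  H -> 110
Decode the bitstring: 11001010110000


Decoding step by step:
Bits 110 -> H
Bits 0 -> G
Bits 10 -> A
Bits 10 -> A
Bits 110 -> H
Bits 0 -> G
Bits 0 -> G
Bits 0 -> G


Decoded message: HGAAHGGG


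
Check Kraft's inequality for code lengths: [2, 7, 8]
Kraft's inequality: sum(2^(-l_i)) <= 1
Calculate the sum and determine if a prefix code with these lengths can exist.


Sum = 2^(-2) + 2^(-7) + 2^(-8)
    = 0.25 + 0.0078125 + 0.00390625
    = 67/256 = 0.26171875
Since 0.26171875 <= 1, Kraft's inequality IS satisfied.
A prefix code with these lengths CAN exist.

Kraft sum = 0.26171875. Satisfied.


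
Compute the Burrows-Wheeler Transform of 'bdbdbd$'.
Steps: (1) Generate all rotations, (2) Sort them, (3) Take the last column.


Rotations (sorted):
  0: $bdbdbd -> last char: d
  1: bd$bdbd -> last char: d
  2: bdbd$bd -> last char: d
  3: bdbdbd$ -> last char: $
  4: d$bdbdb -> last char: b
  5: dbd$bdb -> last char: b
  6: dbdbd$b -> last char: b


BWT = ddd$bbb


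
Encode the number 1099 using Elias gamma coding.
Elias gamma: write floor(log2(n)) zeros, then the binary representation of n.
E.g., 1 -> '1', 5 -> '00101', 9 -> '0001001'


num_bits = floor(log2(1099)) + 1 = 11
leading_zeros = num_bits - 1 = 10
binary(1099) = 10001001011

Elias gamma(1099) = '0000000000' + '10001001011' = 000000000010001001011 (21 bits)


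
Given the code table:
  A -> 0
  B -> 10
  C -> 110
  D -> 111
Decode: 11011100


Decoding:
110 -> C
111 -> D
0 -> A
0 -> A


Result: CDAA


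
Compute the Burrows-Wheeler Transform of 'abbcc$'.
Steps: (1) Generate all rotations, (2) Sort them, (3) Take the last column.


Rotations (sorted):
  0: $abbcc -> last char: c
  1: abbcc$ -> last char: $
  2: bbcc$a -> last char: a
  3: bcc$ab -> last char: b
  4: c$abbc -> last char: c
  5: cc$abb -> last char: b


BWT = c$abcb


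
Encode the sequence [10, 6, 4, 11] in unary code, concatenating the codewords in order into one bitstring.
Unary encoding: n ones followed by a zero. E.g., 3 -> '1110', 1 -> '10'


Encode each number as n ones followed by a terminating 0:
  10 -> 11111111110 (11 bits)
  6 -> 1111110 (7 bits)
  4 -> 11110 (5 bits)
  11 -> 111111111110 (12 bits)
Total length = 11 + 7 + 5 + 12 = 35 bits.

Unary([10, 6, 4, 11]) = 11111111110111111011110111111111110 (35 bits)


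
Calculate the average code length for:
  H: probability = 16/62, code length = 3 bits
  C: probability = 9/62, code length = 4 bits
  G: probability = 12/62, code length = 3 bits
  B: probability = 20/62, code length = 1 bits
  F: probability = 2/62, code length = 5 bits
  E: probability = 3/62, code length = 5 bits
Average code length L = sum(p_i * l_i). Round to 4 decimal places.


Weighted contributions p_i * l_i:
  H: (16/62) * 3 = 48/62
  C: (9/62) * 4 = 36/62
  G: (12/62) * 3 = 36/62
  B: (20/62) * 1 = 20/62
  F: (2/62) * 5 = 10/62
  E: (3/62) * 5 = 15/62
Sum = (48 + 36 + 36 + 20 + 10 + 15)/62 = 165/62

L = 165/62 = 2.6613 bits/symbol


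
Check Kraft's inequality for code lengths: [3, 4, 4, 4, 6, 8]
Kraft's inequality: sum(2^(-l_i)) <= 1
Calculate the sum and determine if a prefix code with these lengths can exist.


Sum = 2^(-3) + 2^(-4) + 2^(-4) + 2^(-4) + 2^(-6) + 2^(-8)
    = 0.125 + 0.0625 + 0.0625 + 0.0625 + 0.015625 + 0.00390625
    = 85/256 = 0.33203125
Since 0.33203125 <= 1, Kraft's inequality IS satisfied.
A prefix code with these lengths CAN exist.

Kraft sum = 0.33203125. Satisfied.
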